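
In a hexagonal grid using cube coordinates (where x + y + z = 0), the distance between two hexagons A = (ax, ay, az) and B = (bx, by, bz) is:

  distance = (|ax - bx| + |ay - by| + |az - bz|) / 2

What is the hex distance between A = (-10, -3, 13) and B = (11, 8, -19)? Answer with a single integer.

Answer: 32

Derivation:
|ax - bx| = |-10 - 11| = 21
|ay - by| = |-3 - 8| = 11
|az - bz| = |13 - (-19)| = 32
distance = (21 + 11 + 32) / 2 = 64 / 2 = 32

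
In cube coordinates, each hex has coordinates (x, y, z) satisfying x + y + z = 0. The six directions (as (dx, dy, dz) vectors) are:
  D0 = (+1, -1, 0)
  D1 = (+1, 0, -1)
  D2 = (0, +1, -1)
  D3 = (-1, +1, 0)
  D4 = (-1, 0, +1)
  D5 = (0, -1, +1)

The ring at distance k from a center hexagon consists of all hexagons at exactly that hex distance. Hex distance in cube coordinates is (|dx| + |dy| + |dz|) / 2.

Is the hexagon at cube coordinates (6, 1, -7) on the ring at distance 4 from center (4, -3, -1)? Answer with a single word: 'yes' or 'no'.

Answer: no

Derivation:
|px - cx| = |6 - 4| = 2
|py - cy| = |1 - (-3)| = 4
|pz - cz| = |-7 - (-1)| = 6
distance = (2+4+6)/2 = 12/2 = 6
radius = 4; distance != radius -> no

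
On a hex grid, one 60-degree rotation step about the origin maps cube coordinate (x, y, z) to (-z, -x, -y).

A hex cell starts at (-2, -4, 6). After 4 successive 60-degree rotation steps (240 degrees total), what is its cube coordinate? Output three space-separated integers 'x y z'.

Answer: 6 -2 -4

Derivation:
Start: (-2, -4, 6)
Step 1: (-2, -4, 6) -> (-(6), -(-2), -(-4)) = (-6, 2, 4)
Step 2: (-6, 2, 4) -> (-(4), -(-6), -(2)) = (-4, 6, -2)
Step 3: (-4, 6, -2) -> (-(-2), -(-4), -(6)) = (2, 4, -6)
Step 4: (2, 4, -6) -> (-(-6), -(2), -(4)) = (6, -2, -4)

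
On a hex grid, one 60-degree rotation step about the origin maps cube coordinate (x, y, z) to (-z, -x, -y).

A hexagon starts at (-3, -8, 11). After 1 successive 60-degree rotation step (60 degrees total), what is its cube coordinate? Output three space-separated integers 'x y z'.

Start: (-3, -8, 11)
Step 1: (-3, -8, 11) -> (-(11), -(-3), -(-8)) = (-11, 3, 8)

Answer: -11 3 8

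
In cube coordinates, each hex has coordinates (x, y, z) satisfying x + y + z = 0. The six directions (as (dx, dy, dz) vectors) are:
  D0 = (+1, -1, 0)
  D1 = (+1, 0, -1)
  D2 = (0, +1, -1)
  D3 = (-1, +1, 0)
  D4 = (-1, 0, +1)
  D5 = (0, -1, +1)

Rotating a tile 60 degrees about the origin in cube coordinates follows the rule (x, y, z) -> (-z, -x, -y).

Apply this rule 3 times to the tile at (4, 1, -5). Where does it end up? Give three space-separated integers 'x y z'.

Answer: -4 -1 5

Derivation:
Start: (4, 1, -5)
Step 1: (4, 1, -5) -> (-(-5), -(4), -(1)) = (5, -4, -1)
Step 2: (5, -4, -1) -> (-(-1), -(5), -(-4)) = (1, -5, 4)
Step 3: (1, -5, 4) -> (-(4), -(1), -(-5)) = (-4, -1, 5)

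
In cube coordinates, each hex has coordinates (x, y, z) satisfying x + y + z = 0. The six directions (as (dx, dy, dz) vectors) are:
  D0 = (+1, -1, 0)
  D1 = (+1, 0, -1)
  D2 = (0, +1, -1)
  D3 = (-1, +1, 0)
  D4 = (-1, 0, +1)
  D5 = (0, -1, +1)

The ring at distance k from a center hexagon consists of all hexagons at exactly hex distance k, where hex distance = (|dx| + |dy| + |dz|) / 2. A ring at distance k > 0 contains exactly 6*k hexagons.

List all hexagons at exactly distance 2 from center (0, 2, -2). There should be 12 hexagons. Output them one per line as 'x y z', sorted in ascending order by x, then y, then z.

Walk ring at distance 2 from (0, 2, -2):
Start at center + D4*2 = (-2, 2, 0)
  hex 0: (-2, 2, 0)
  hex 1: (-1, 1, 0)
  hex 2: (0, 0, 0)
  hex 3: (1, 0, -1)
  hex 4: (2, 0, -2)
  hex 5: (2, 1, -3)
  hex 6: (2, 2, -4)
  hex 7: (1, 3, -4)
  hex 8: (0, 4, -4)
  hex 9: (-1, 4, -3)
  hex 10: (-2, 4, -2)
  hex 11: (-2, 3, -1)
Sorted: 12 hexes.

Answer: -2 2 0
-2 3 -1
-2 4 -2
-1 1 0
-1 4 -3
0 0 0
0 4 -4
1 0 -1
1 3 -4
2 0 -2
2 1 -3
2 2 -4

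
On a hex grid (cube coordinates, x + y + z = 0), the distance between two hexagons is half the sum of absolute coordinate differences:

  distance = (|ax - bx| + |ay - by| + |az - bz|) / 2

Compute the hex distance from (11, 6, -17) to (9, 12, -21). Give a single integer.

|ax - bx| = |11 - 9| = 2
|ay - by| = |6 - 12| = 6
|az - bz| = |-17 - (-21)| = 4
distance = (2 + 6 + 4) / 2 = 12 / 2 = 6

Answer: 6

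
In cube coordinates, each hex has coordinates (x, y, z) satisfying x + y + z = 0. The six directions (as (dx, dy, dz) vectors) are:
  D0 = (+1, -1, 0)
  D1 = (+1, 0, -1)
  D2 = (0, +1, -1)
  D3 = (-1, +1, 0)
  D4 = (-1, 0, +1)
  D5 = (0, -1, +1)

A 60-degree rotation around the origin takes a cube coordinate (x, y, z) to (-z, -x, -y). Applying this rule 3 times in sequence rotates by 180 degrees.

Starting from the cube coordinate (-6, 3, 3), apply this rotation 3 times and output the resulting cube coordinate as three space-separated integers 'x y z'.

Answer: 6 -3 -3

Derivation:
Start: (-6, 3, 3)
Step 1: (-6, 3, 3) -> (-(3), -(-6), -(3)) = (-3, 6, -3)
Step 2: (-3, 6, -3) -> (-(-3), -(-3), -(6)) = (3, 3, -6)
Step 3: (3, 3, -6) -> (-(-6), -(3), -(3)) = (6, -3, -3)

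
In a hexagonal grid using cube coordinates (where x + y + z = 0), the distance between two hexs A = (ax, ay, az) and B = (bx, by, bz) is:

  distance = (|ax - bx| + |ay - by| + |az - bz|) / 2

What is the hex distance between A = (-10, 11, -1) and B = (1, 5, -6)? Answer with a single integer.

|ax - bx| = |-10 - 1| = 11
|ay - by| = |11 - 5| = 6
|az - bz| = |-1 - (-6)| = 5
distance = (11 + 6 + 5) / 2 = 22 / 2 = 11

Answer: 11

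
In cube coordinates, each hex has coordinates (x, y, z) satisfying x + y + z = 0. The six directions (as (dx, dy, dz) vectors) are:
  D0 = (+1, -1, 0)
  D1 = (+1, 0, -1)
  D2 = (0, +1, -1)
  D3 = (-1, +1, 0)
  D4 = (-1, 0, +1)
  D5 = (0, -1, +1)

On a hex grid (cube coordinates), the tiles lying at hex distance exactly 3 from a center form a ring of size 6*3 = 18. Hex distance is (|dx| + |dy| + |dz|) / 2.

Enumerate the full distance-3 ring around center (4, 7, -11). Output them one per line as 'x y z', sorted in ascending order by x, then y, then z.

Answer: 1 7 -8
1 8 -9
1 9 -10
1 10 -11
2 6 -8
2 10 -12
3 5 -8
3 10 -13
4 4 -8
4 10 -14
5 4 -9
5 9 -14
6 4 -10
6 8 -14
7 4 -11
7 5 -12
7 6 -13
7 7 -14

Derivation:
Walk ring at distance 3 from (4, 7, -11):
Start at center + D4*3 = (1, 7, -8)
  hex 0: (1, 7, -8)
  hex 1: (2, 6, -8)
  hex 2: (3, 5, -8)
  hex 3: (4, 4, -8)
  hex 4: (5, 4, -9)
  hex 5: (6, 4, -10)
  hex 6: (7, 4, -11)
  hex 7: (7, 5, -12)
  hex 8: (7, 6, -13)
  hex 9: (7, 7, -14)
  hex 10: (6, 8, -14)
  hex 11: (5, 9, -14)
  hex 12: (4, 10, -14)
  hex 13: (3, 10, -13)
  hex 14: (2, 10, -12)
  hex 15: (1, 10, -11)
  hex 16: (1, 9, -10)
  hex 17: (1, 8, -9)
Sorted: 18 hexes.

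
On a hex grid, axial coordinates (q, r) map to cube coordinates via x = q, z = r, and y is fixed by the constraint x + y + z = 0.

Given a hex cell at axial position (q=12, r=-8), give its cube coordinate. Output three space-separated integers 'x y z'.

Answer: 12 -4 -8

Derivation:
x = q = 12
z = r = -8
y = -x - z = -(12) - (-8) = -4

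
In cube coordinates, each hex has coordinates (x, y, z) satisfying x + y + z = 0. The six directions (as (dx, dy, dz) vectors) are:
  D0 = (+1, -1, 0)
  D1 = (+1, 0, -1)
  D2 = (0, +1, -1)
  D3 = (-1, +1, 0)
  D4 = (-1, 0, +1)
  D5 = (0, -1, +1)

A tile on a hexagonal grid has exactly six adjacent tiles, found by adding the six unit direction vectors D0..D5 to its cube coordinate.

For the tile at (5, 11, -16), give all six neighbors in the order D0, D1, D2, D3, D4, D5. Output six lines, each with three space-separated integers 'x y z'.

Answer: 6 10 -16
6 11 -17
5 12 -17
4 12 -16
4 11 -15
5 10 -15

Derivation:
Center: (5, 11, -16). Add each direction:
  D0: (5, 11, -16) + (1, -1, 0) = (6, 10, -16)
  D1: (5, 11, -16) + (1, 0, -1) = (6, 11, -17)
  D2: (5, 11, -16) + (0, 1, -1) = (5, 12, -17)
  D3: (5, 11, -16) + (-1, 1, 0) = (4, 12, -16)
  D4: (5, 11, -16) + (-1, 0, 1) = (4, 11, -15)
  D5: (5, 11, -16) + (0, -1, 1) = (5, 10, -15)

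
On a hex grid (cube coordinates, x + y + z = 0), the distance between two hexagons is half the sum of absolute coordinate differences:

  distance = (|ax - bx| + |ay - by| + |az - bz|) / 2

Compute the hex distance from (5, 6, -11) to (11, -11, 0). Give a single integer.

|ax - bx| = |5 - 11| = 6
|ay - by| = |6 - (-11)| = 17
|az - bz| = |-11 - 0| = 11
distance = (6 + 17 + 11) / 2 = 34 / 2 = 17

Answer: 17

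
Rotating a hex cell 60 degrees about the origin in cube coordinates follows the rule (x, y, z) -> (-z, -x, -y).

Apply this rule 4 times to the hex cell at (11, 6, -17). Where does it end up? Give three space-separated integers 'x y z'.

Start: (11, 6, -17)
Step 1: (11, 6, -17) -> (-(-17), -(11), -(6)) = (17, -11, -6)
Step 2: (17, -11, -6) -> (-(-6), -(17), -(-11)) = (6, -17, 11)
Step 3: (6, -17, 11) -> (-(11), -(6), -(-17)) = (-11, -6, 17)
Step 4: (-11, -6, 17) -> (-(17), -(-11), -(-6)) = (-17, 11, 6)

Answer: -17 11 6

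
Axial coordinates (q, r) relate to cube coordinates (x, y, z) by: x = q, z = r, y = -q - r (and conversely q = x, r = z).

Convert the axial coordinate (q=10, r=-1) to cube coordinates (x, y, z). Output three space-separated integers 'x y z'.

Answer: 10 -9 -1

Derivation:
x = q = 10
z = r = -1
y = -x - z = -(10) - (-1) = -9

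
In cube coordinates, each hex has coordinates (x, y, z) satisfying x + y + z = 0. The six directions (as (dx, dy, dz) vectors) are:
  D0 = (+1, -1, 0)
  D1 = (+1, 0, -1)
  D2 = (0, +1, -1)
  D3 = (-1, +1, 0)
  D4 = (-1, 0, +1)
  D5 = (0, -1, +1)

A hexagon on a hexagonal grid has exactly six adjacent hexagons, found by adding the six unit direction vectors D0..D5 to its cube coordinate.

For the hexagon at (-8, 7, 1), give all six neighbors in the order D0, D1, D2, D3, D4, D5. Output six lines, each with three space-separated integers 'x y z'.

Center: (-8, 7, 1). Add each direction:
  D0: (-8, 7, 1) + (1, -1, 0) = (-7, 6, 1)
  D1: (-8, 7, 1) + (1, 0, -1) = (-7, 7, 0)
  D2: (-8, 7, 1) + (0, 1, -1) = (-8, 8, 0)
  D3: (-8, 7, 1) + (-1, 1, 0) = (-9, 8, 1)
  D4: (-8, 7, 1) + (-1, 0, 1) = (-9, 7, 2)
  D5: (-8, 7, 1) + (0, -1, 1) = (-8, 6, 2)

Answer: -7 6 1
-7 7 0
-8 8 0
-9 8 1
-9 7 2
-8 6 2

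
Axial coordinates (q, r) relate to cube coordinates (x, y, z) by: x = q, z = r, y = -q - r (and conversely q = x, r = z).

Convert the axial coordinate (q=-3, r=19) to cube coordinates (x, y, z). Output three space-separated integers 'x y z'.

Answer: -3 -16 19

Derivation:
x = q = -3
z = r = 19
y = -x - z = -(-3) - (19) = -16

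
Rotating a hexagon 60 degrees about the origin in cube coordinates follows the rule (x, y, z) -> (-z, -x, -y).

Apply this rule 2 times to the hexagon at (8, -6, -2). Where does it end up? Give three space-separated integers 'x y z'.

Answer: -6 -2 8

Derivation:
Start: (8, -6, -2)
Step 1: (8, -6, -2) -> (-(-2), -(8), -(-6)) = (2, -8, 6)
Step 2: (2, -8, 6) -> (-(6), -(2), -(-8)) = (-6, -2, 8)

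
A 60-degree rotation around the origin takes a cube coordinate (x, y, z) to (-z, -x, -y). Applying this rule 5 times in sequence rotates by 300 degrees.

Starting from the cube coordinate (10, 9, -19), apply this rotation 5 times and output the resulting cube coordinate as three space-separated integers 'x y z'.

Answer: -9 19 -10

Derivation:
Start: (10, 9, -19)
Step 1: (10, 9, -19) -> (-(-19), -(10), -(9)) = (19, -10, -9)
Step 2: (19, -10, -9) -> (-(-9), -(19), -(-10)) = (9, -19, 10)
Step 3: (9, -19, 10) -> (-(10), -(9), -(-19)) = (-10, -9, 19)
Step 4: (-10, -9, 19) -> (-(19), -(-10), -(-9)) = (-19, 10, 9)
Step 5: (-19, 10, 9) -> (-(9), -(-19), -(10)) = (-9, 19, -10)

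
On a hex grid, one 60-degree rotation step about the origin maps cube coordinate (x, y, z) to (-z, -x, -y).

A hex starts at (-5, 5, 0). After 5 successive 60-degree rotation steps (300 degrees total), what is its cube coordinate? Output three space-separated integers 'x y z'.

Start: (-5, 5, 0)
Step 1: (-5, 5, 0) -> (-(0), -(-5), -(5)) = (0, 5, -5)
Step 2: (0, 5, -5) -> (-(-5), -(0), -(5)) = (5, 0, -5)
Step 3: (5, 0, -5) -> (-(-5), -(5), -(0)) = (5, -5, 0)
Step 4: (5, -5, 0) -> (-(0), -(5), -(-5)) = (0, -5, 5)
Step 5: (0, -5, 5) -> (-(5), -(0), -(-5)) = (-5, 0, 5)

Answer: -5 0 5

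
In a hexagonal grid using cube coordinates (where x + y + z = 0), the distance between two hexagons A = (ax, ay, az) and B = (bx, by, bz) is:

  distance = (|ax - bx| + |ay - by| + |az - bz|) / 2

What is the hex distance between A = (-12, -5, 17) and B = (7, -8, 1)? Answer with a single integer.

|ax - bx| = |-12 - 7| = 19
|ay - by| = |-5 - (-8)| = 3
|az - bz| = |17 - 1| = 16
distance = (19 + 3 + 16) / 2 = 38 / 2 = 19

Answer: 19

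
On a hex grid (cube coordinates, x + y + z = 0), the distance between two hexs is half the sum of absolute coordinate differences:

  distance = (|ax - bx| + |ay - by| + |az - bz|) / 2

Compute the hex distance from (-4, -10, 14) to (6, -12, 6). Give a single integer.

|ax - bx| = |-4 - 6| = 10
|ay - by| = |-10 - (-12)| = 2
|az - bz| = |14 - 6| = 8
distance = (10 + 2 + 8) / 2 = 20 / 2 = 10

Answer: 10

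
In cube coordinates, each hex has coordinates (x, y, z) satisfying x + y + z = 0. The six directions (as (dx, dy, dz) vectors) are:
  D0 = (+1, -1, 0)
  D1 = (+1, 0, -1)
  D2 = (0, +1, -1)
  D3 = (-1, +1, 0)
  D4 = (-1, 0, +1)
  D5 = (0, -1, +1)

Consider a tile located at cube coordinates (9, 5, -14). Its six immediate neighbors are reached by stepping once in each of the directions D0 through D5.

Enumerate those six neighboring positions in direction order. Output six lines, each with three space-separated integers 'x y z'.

Center: (9, 5, -14). Add each direction:
  D0: (9, 5, -14) + (1, -1, 0) = (10, 4, -14)
  D1: (9, 5, -14) + (1, 0, -1) = (10, 5, -15)
  D2: (9, 5, -14) + (0, 1, -1) = (9, 6, -15)
  D3: (9, 5, -14) + (-1, 1, 0) = (8, 6, -14)
  D4: (9, 5, -14) + (-1, 0, 1) = (8, 5, -13)
  D5: (9, 5, -14) + (0, -1, 1) = (9, 4, -13)

Answer: 10 4 -14
10 5 -15
9 6 -15
8 6 -14
8 5 -13
9 4 -13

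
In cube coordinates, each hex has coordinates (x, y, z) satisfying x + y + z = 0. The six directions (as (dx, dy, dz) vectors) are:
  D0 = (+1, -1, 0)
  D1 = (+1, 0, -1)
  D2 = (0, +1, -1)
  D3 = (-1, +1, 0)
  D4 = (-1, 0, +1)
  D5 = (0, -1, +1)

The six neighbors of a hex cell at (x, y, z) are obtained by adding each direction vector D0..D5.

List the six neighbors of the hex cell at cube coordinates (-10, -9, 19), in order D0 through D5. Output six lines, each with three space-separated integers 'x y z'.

Center: (-10, -9, 19). Add each direction:
  D0: (-10, -9, 19) + (1, -1, 0) = (-9, -10, 19)
  D1: (-10, -9, 19) + (1, 0, -1) = (-9, -9, 18)
  D2: (-10, -9, 19) + (0, 1, -1) = (-10, -8, 18)
  D3: (-10, -9, 19) + (-1, 1, 0) = (-11, -8, 19)
  D4: (-10, -9, 19) + (-1, 0, 1) = (-11, -9, 20)
  D5: (-10, -9, 19) + (0, -1, 1) = (-10, -10, 20)

Answer: -9 -10 19
-9 -9 18
-10 -8 18
-11 -8 19
-11 -9 20
-10 -10 20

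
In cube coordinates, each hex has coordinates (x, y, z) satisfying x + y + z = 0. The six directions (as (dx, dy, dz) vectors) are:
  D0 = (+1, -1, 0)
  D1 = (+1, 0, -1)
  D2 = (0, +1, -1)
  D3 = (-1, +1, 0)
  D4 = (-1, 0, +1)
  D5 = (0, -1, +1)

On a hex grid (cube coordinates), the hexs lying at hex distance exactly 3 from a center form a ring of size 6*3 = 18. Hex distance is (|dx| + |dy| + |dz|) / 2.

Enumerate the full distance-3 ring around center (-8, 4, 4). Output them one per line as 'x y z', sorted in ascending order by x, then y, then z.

Answer: -11 4 7
-11 5 6
-11 6 5
-11 7 4
-10 3 7
-10 7 3
-9 2 7
-9 7 2
-8 1 7
-8 7 1
-7 1 6
-7 6 1
-6 1 5
-6 5 1
-5 1 4
-5 2 3
-5 3 2
-5 4 1

Derivation:
Walk ring at distance 3 from (-8, 4, 4):
Start at center + D4*3 = (-11, 4, 7)
  hex 0: (-11, 4, 7)
  hex 1: (-10, 3, 7)
  hex 2: (-9, 2, 7)
  hex 3: (-8, 1, 7)
  hex 4: (-7, 1, 6)
  hex 5: (-6, 1, 5)
  hex 6: (-5, 1, 4)
  hex 7: (-5, 2, 3)
  hex 8: (-5, 3, 2)
  hex 9: (-5, 4, 1)
  hex 10: (-6, 5, 1)
  hex 11: (-7, 6, 1)
  hex 12: (-8, 7, 1)
  hex 13: (-9, 7, 2)
  hex 14: (-10, 7, 3)
  hex 15: (-11, 7, 4)
  hex 16: (-11, 6, 5)
  hex 17: (-11, 5, 6)
Sorted: 18 hexes.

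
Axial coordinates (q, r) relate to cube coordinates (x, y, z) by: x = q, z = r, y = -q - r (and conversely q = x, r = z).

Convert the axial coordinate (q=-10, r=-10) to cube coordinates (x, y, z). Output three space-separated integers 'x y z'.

x = q = -10
z = r = -10
y = -x - z = -(-10) - (-10) = 20

Answer: -10 20 -10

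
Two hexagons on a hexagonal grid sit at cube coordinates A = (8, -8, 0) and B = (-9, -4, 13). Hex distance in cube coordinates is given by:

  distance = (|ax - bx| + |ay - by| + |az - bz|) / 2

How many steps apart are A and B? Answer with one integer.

Answer: 17

Derivation:
|ax - bx| = |8 - (-9)| = 17
|ay - by| = |-8 - (-4)| = 4
|az - bz| = |0 - 13| = 13
distance = (17 + 4 + 13) / 2 = 34 / 2 = 17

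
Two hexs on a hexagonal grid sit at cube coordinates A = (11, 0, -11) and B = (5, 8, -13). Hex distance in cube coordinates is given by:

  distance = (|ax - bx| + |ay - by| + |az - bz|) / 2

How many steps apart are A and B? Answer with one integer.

|ax - bx| = |11 - 5| = 6
|ay - by| = |0 - 8| = 8
|az - bz| = |-11 - (-13)| = 2
distance = (6 + 8 + 2) / 2 = 16 / 2 = 8

Answer: 8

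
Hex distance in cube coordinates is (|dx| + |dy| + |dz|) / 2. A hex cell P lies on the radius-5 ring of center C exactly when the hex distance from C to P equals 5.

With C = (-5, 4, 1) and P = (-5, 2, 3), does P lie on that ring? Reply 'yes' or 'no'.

Answer: no

Derivation:
|px - cx| = |-5 - (-5)| = 0
|py - cy| = |2 - 4| = 2
|pz - cz| = |3 - 1| = 2
distance = (0+2+2)/2 = 4/2 = 2
radius = 5; distance != radius -> no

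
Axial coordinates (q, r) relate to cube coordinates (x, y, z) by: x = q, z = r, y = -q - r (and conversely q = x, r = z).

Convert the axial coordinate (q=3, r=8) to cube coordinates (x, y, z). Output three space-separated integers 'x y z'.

x = q = 3
z = r = 8
y = -x - z = -(3) - (8) = -11

Answer: 3 -11 8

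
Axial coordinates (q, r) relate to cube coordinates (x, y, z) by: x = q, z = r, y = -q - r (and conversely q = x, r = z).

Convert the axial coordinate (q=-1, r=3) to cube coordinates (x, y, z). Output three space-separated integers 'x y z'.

Answer: -1 -2 3

Derivation:
x = q = -1
z = r = 3
y = -x - z = -(-1) - (3) = -2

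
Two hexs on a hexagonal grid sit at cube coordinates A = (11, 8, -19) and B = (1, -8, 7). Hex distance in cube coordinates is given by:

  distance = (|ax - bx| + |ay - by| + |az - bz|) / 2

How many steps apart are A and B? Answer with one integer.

Answer: 26

Derivation:
|ax - bx| = |11 - 1| = 10
|ay - by| = |8 - (-8)| = 16
|az - bz| = |-19 - 7| = 26
distance = (10 + 16 + 26) / 2 = 52 / 2 = 26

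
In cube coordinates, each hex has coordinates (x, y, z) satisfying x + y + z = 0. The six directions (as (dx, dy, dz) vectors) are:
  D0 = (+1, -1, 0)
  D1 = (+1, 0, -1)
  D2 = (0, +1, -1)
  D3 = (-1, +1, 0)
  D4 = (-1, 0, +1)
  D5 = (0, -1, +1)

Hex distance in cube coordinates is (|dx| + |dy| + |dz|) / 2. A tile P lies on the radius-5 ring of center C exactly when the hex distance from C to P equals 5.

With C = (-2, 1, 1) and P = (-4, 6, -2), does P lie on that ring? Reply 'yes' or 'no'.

Answer: yes

Derivation:
|px - cx| = |-4 - (-2)| = 2
|py - cy| = |6 - 1| = 5
|pz - cz| = |-2 - 1| = 3
distance = (2+5+3)/2 = 10/2 = 5
radius = 5; distance == radius -> yes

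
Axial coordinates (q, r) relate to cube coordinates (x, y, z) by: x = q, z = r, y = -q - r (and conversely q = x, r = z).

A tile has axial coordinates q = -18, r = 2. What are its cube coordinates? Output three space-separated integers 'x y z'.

x = q = -18
z = r = 2
y = -x - z = -(-18) - (2) = 16

Answer: -18 16 2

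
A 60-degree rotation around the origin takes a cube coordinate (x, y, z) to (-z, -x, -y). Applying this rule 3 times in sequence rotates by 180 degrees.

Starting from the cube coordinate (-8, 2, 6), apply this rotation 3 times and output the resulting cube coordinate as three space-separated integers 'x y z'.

Answer: 8 -2 -6

Derivation:
Start: (-8, 2, 6)
Step 1: (-8, 2, 6) -> (-(6), -(-8), -(2)) = (-6, 8, -2)
Step 2: (-6, 8, -2) -> (-(-2), -(-6), -(8)) = (2, 6, -8)
Step 3: (2, 6, -8) -> (-(-8), -(2), -(6)) = (8, -2, -6)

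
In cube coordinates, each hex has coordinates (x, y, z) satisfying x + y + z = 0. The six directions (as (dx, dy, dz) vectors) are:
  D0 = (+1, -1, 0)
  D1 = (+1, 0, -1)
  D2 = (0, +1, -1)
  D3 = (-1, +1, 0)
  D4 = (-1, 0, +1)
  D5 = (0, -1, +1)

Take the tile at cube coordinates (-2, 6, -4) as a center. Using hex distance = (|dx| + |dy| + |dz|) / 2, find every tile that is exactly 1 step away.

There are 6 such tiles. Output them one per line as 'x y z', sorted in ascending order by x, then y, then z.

Walk ring at distance 1 from (-2, 6, -4):
Start at center + D4*1 = (-3, 6, -3)
  hex 0: (-3, 6, -3)
  hex 1: (-2, 5, -3)
  hex 2: (-1, 5, -4)
  hex 3: (-1, 6, -5)
  hex 4: (-2, 7, -5)
  hex 5: (-3, 7, -4)
Sorted: 6 hexes.

Answer: -3 6 -3
-3 7 -4
-2 5 -3
-2 7 -5
-1 5 -4
-1 6 -5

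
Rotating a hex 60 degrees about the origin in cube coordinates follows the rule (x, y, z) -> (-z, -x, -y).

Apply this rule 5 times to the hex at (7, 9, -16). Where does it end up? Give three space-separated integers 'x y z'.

Answer: -9 16 -7

Derivation:
Start: (7, 9, -16)
Step 1: (7, 9, -16) -> (-(-16), -(7), -(9)) = (16, -7, -9)
Step 2: (16, -7, -9) -> (-(-9), -(16), -(-7)) = (9, -16, 7)
Step 3: (9, -16, 7) -> (-(7), -(9), -(-16)) = (-7, -9, 16)
Step 4: (-7, -9, 16) -> (-(16), -(-7), -(-9)) = (-16, 7, 9)
Step 5: (-16, 7, 9) -> (-(9), -(-16), -(7)) = (-9, 16, -7)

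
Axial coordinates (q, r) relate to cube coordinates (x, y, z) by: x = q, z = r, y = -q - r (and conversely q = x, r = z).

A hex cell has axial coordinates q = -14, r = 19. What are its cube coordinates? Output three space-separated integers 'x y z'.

Answer: -14 -5 19

Derivation:
x = q = -14
z = r = 19
y = -x - z = -(-14) - (19) = -5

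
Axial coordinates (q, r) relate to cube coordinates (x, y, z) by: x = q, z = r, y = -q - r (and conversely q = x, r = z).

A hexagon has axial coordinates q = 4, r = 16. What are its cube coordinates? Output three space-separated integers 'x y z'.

Answer: 4 -20 16

Derivation:
x = q = 4
z = r = 16
y = -x - z = -(4) - (16) = -20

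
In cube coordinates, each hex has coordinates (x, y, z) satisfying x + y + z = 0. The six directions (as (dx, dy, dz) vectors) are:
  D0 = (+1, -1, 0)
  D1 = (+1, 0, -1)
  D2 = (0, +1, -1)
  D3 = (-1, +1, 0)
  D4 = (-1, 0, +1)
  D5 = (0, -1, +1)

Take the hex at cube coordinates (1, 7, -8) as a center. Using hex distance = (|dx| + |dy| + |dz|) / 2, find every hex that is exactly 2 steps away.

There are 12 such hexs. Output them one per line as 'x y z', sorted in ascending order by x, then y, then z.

Walk ring at distance 2 from (1, 7, -8):
Start at center + D4*2 = (-1, 7, -6)
  hex 0: (-1, 7, -6)
  hex 1: (0, 6, -6)
  hex 2: (1, 5, -6)
  hex 3: (2, 5, -7)
  hex 4: (3, 5, -8)
  hex 5: (3, 6, -9)
  hex 6: (3, 7, -10)
  hex 7: (2, 8, -10)
  hex 8: (1, 9, -10)
  hex 9: (0, 9, -9)
  hex 10: (-1, 9, -8)
  hex 11: (-1, 8, -7)
Sorted: 12 hexes.

Answer: -1 7 -6
-1 8 -7
-1 9 -8
0 6 -6
0 9 -9
1 5 -6
1 9 -10
2 5 -7
2 8 -10
3 5 -8
3 6 -9
3 7 -10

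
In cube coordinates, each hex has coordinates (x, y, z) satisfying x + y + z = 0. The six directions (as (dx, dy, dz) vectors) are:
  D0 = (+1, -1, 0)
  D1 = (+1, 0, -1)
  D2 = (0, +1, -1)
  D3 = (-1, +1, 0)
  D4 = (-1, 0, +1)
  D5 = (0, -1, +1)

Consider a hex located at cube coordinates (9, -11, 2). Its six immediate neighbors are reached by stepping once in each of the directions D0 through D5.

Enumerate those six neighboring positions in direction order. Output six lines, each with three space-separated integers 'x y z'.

Answer: 10 -12 2
10 -11 1
9 -10 1
8 -10 2
8 -11 3
9 -12 3

Derivation:
Center: (9, -11, 2). Add each direction:
  D0: (9, -11, 2) + (1, -1, 0) = (10, -12, 2)
  D1: (9, -11, 2) + (1, 0, -1) = (10, -11, 1)
  D2: (9, -11, 2) + (0, 1, -1) = (9, -10, 1)
  D3: (9, -11, 2) + (-1, 1, 0) = (8, -10, 2)
  D4: (9, -11, 2) + (-1, 0, 1) = (8, -11, 3)
  D5: (9, -11, 2) + (0, -1, 1) = (9, -12, 3)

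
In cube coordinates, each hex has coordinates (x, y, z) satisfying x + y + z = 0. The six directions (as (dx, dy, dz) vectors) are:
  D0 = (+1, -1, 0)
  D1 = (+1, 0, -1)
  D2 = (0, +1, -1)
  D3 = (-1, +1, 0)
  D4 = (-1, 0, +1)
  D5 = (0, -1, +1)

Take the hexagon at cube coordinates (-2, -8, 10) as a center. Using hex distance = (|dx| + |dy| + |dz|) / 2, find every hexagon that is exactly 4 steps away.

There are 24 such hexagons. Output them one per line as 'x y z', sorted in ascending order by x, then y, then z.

Walk ring at distance 4 from (-2, -8, 10):
Start at center + D4*4 = (-6, -8, 14)
  hex 0: (-6, -8, 14)
  hex 1: (-5, -9, 14)
  hex 2: (-4, -10, 14)
  hex 3: (-3, -11, 14)
  hex 4: (-2, -12, 14)
  hex 5: (-1, -12, 13)
  hex 6: (0, -12, 12)
  hex 7: (1, -12, 11)
  hex 8: (2, -12, 10)
  hex 9: (2, -11, 9)
  hex 10: (2, -10, 8)
  hex 11: (2, -9, 7)
  hex 12: (2, -8, 6)
  hex 13: (1, -7, 6)
  hex 14: (0, -6, 6)
  hex 15: (-1, -5, 6)
  hex 16: (-2, -4, 6)
  hex 17: (-3, -4, 7)
  hex 18: (-4, -4, 8)
  hex 19: (-5, -4, 9)
  hex 20: (-6, -4, 10)
  hex 21: (-6, -5, 11)
  hex 22: (-6, -6, 12)
  hex 23: (-6, -7, 13)
Sorted: 24 hexes.

Answer: -6 -8 14
-6 -7 13
-6 -6 12
-6 -5 11
-6 -4 10
-5 -9 14
-5 -4 9
-4 -10 14
-4 -4 8
-3 -11 14
-3 -4 7
-2 -12 14
-2 -4 6
-1 -12 13
-1 -5 6
0 -12 12
0 -6 6
1 -12 11
1 -7 6
2 -12 10
2 -11 9
2 -10 8
2 -9 7
2 -8 6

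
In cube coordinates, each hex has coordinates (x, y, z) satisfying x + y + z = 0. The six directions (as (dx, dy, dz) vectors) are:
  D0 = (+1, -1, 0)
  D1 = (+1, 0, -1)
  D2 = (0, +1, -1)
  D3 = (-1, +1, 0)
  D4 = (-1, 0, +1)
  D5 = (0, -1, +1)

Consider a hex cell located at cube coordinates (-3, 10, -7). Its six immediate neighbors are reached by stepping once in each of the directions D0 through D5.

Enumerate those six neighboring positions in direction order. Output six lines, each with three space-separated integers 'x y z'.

Answer: -2 9 -7
-2 10 -8
-3 11 -8
-4 11 -7
-4 10 -6
-3 9 -6

Derivation:
Center: (-3, 10, -7). Add each direction:
  D0: (-3, 10, -7) + (1, -1, 0) = (-2, 9, -7)
  D1: (-3, 10, -7) + (1, 0, -1) = (-2, 10, -8)
  D2: (-3, 10, -7) + (0, 1, -1) = (-3, 11, -8)
  D3: (-3, 10, -7) + (-1, 1, 0) = (-4, 11, -7)
  D4: (-3, 10, -7) + (-1, 0, 1) = (-4, 10, -6)
  D5: (-3, 10, -7) + (0, -1, 1) = (-3, 9, -6)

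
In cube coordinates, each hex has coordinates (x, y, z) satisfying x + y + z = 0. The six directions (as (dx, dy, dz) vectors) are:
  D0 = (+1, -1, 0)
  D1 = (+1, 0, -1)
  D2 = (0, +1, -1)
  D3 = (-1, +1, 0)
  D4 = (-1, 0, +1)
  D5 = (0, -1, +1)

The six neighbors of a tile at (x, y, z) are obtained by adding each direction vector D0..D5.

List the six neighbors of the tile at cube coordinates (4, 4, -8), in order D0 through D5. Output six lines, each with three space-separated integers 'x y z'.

Answer: 5 3 -8
5 4 -9
4 5 -9
3 5 -8
3 4 -7
4 3 -7

Derivation:
Center: (4, 4, -8). Add each direction:
  D0: (4, 4, -8) + (1, -1, 0) = (5, 3, -8)
  D1: (4, 4, -8) + (1, 0, -1) = (5, 4, -9)
  D2: (4, 4, -8) + (0, 1, -1) = (4, 5, -9)
  D3: (4, 4, -8) + (-1, 1, 0) = (3, 5, -8)
  D4: (4, 4, -8) + (-1, 0, 1) = (3, 4, -7)
  D5: (4, 4, -8) + (0, -1, 1) = (4, 3, -7)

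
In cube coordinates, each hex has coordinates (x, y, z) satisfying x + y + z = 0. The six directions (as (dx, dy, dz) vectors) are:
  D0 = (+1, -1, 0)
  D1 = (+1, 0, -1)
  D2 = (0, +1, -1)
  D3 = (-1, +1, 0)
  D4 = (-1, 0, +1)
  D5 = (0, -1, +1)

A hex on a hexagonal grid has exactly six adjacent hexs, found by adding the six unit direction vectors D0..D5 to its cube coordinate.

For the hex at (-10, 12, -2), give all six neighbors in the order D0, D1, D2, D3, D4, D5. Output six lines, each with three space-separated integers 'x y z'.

Answer: -9 11 -2
-9 12 -3
-10 13 -3
-11 13 -2
-11 12 -1
-10 11 -1

Derivation:
Center: (-10, 12, -2). Add each direction:
  D0: (-10, 12, -2) + (1, -1, 0) = (-9, 11, -2)
  D1: (-10, 12, -2) + (1, 0, -1) = (-9, 12, -3)
  D2: (-10, 12, -2) + (0, 1, -1) = (-10, 13, -3)
  D3: (-10, 12, -2) + (-1, 1, 0) = (-11, 13, -2)
  D4: (-10, 12, -2) + (-1, 0, 1) = (-11, 12, -1)
  D5: (-10, 12, -2) + (0, -1, 1) = (-10, 11, -1)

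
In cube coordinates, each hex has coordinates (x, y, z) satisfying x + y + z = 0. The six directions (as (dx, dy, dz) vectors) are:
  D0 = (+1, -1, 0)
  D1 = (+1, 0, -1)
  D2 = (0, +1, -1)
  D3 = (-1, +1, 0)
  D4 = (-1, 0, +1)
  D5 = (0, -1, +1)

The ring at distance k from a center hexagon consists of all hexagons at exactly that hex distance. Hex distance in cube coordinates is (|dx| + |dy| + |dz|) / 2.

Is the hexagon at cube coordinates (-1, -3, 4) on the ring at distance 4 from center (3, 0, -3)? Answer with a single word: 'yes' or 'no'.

Answer: no

Derivation:
|px - cx| = |-1 - 3| = 4
|py - cy| = |-3 - 0| = 3
|pz - cz| = |4 - (-3)| = 7
distance = (4+3+7)/2 = 14/2 = 7
radius = 4; distance != radius -> no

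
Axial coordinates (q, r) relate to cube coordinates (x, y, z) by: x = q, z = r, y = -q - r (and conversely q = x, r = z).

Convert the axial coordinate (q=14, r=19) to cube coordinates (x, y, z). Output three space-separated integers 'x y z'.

x = q = 14
z = r = 19
y = -x - z = -(14) - (19) = -33

Answer: 14 -33 19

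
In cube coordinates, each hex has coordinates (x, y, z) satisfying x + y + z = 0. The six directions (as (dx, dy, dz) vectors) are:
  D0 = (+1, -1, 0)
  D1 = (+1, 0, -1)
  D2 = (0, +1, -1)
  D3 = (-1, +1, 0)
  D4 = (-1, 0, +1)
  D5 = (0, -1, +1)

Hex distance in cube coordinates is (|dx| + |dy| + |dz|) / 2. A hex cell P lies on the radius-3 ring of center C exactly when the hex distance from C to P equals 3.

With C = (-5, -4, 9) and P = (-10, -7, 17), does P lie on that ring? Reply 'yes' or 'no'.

Answer: no

Derivation:
|px - cx| = |-10 - (-5)| = 5
|py - cy| = |-7 - (-4)| = 3
|pz - cz| = |17 - 9| = 8
distance = (5+3+8)/2 = 16/2 = 8
radius = 3; distance != radius -> no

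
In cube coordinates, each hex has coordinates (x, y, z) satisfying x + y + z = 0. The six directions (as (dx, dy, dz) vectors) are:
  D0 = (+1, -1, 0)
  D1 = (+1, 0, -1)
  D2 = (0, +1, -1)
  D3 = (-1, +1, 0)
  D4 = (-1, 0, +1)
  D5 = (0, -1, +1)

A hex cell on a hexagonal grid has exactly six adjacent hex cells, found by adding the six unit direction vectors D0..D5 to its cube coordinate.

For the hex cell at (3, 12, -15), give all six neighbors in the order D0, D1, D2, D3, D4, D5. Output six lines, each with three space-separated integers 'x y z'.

Answer: 4 11 -15
4 12 -16
3 13 -16
2 13 -15
2 12 -14
3 11 -14

Derivation:
Center: (3, 12, -15). Add each direction:
  D0: (3, 12, -15) + (1, -1, 0) = (4, 11, -15)
  D1: (3, 12, -15) + (1, 0, -1) = (4, 12, -16)
  D2: (3, 12, -15) + (0, 1, -1) = (3, 13, -16)
  D3: (3, 12, -15) + (-1, 1, 0) = (2, 13, -15)
  D4: (3, 12, -15) + (-1, 0, 1) = (2, 12, -14)
  D5: (3, 12, -15) + (0, -1, 1) = (3, 11, -14)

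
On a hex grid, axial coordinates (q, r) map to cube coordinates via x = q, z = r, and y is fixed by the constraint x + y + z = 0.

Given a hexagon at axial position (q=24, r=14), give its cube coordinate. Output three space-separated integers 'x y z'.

x = q = 24
z = r = 14
y = -x - z = -(24) - (14) = -38

Answer: 24 -38 14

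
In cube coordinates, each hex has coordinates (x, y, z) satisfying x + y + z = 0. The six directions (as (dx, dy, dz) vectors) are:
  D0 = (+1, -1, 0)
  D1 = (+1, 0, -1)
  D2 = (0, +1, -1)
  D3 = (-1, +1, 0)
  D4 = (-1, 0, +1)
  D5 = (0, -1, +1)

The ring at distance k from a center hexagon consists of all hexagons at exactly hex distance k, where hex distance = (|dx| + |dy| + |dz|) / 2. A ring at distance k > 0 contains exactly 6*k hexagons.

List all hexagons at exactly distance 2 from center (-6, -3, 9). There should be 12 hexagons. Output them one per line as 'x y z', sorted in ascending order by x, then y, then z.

Walk ring at distance 2 from (-6, -3, 9):
Start at center + D4*2 = (-8, -3, 11)
  hex 0: (-8, -3, 11)
  hex 1: (-7, -4, 11)
  hex 2: (-6, -5, 11)
  hex 3: (-5, -5, 10)
  hex 4: (-4, -5, 9)
  hex 5: (-4, -4, 8)
  hex 6: (-4, -3, 7)
  hex 7: (-5, -2, 7)
  hex 8: (-6, -1, 7)
  hex 9: (-7, -1, 8)
  hex 10: (-8, -1, 9)
  hex 11: (-8, -2, 10)
Sorted: 12 hexes.

Answer: -8 -3 11
-8 -2 10
-8 -1 9
-7 -4 11
-7 -1 8
-6 -5 11
-6 -1 7
-5 -5 10
-5 -2 7
-4 -5 9
-4 -4 8
-4 -3 7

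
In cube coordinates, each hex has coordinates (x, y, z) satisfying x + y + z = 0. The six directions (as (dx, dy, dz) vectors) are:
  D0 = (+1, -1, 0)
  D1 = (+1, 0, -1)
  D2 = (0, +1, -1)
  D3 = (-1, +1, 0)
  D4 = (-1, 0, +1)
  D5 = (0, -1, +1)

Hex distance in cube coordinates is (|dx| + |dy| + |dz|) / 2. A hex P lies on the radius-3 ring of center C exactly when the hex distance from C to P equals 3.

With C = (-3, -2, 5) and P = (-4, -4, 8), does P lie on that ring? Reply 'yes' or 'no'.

Answer: yes

Derivation:
|px - cx| = |-4 - (-3)| = 1
|py - cy| = |-4 - (-2)| = 2
|pz - cz| = |8 - 5| = 3
distance = (1+2+3)/2 = 6/2 = 3
radius = 3; distance == radius -> yes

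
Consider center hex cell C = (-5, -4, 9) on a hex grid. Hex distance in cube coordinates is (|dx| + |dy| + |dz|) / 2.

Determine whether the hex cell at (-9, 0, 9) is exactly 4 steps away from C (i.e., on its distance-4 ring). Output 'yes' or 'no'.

Answer: yes

Derivation:
|px - cx| = |-9 - (-5)| = 4
|py - cy| = |0 - (-4)| = 4
|pz - cz| = |9 - 9| = 0
distance = (4+4+0)/2 = 8/2 = 4
radius = 4; distance == radius -> yes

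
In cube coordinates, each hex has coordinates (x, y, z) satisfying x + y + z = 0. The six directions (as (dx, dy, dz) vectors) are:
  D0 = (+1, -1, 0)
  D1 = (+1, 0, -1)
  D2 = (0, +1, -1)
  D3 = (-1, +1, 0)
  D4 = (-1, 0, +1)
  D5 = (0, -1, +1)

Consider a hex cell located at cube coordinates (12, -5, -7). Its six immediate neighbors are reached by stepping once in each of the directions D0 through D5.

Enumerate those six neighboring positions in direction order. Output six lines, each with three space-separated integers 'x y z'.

Answer: 13 -6 -7
13 -5 -8
12 -4 -8
11 -4 -7
11 -5 -6
12 -6 -6

Derivation:
Center: (12, -5, -7). Add each direction:
  D0: (12, -5, -7) + (1, -1, 0) = (13, -6, -7)
  D1: (12, -5, -7) + (1, 0, -1) = (13, -5, -8)
  D2: (12, -5, -7) + (0, 1, -1) = (12, -4, -8)
  D3: (12, -5, -7) + (-1, 1, 0) = (11, -4, -7)
  D4: (12, -5, -7) + (-1, 0, 1) = (11, -5, -6)
  D5: (12, -5, -7) + (0, -1, 1) = (12, -6, -6)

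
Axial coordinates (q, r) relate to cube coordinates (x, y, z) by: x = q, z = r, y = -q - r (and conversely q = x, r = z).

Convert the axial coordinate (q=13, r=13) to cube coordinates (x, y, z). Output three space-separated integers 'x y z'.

x = q = 13
z = r = 13
y = -x - z = -(13) - (13) = -26

Answer: 13 -26 13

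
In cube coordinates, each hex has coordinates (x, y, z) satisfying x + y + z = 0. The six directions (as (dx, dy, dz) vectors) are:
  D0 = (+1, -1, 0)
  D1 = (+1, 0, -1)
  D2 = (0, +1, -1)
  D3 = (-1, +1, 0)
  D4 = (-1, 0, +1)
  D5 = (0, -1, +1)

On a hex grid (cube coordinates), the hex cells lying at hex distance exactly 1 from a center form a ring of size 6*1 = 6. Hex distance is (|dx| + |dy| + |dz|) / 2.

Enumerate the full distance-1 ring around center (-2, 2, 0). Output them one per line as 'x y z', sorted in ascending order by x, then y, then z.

Answer: -3 2 1
-3 3 0
-2 1 1
-2 3 -1
-1 1 0
-1 2 -1

Derivation:
Walk ring at distance 1 from (-2, 2, 0):
Start at center + D4*1 = (-3, 2, 1)
  hex 0: (-3, 2, 1)
  hex 1: (-2, 1, 1)
  hex 2: (-1, 1, 0)
  hex 3: (-1, 2, -1)
  hex 4: (-2, 3, -1)
  hex 5: (-3, 3, 0)
Sorted: 6 hexes.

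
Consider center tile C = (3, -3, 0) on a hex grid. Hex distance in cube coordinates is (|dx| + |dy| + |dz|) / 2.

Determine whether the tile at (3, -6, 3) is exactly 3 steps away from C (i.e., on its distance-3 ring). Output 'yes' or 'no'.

Answer: yes

Derivation:
|px - cx| = |3 - 3| = 0
|py - cy| = |-6 - (-3)| = 3
|pz - cz| = |3 - 0| = 3
distance = (0+3+3)/2 = 6/2 = 3
radius = 3; distance == radius -> yes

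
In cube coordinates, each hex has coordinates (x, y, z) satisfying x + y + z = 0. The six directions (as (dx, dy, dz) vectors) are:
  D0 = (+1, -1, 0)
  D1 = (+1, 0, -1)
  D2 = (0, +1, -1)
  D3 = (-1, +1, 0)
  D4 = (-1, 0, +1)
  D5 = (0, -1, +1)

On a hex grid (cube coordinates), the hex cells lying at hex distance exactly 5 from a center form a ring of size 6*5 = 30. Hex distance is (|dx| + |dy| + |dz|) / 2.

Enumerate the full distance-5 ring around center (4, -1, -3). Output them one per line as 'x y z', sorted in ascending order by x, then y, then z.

Walk ring at distance 5 from (4, -1, -3):
Start at center + D4*5 = (-1, -1, 2)
  hex 0: (-1, -1, 2)
  hex 1: (0, -2, 2)
  hex 2: (1, -3, 2)
  hex 3: (2, -4, 2)
  hex 4: (3, -5, 2)
  hex 5: (4, -6, 2)
  hex 6: (5, -6, 1)
  hex 7: (6, -6, 0)
  hex 8: (7, -6, -1)
  hex 9: (8, -6, -2)
  hex 10: (9, -6, -3)
  hex 11: (9, -5, -4)
  hex 12: (9, -4, -5)
  hex 13: (9, -3, -6)
  hex 14: (9, -2, -7)
  hex 15: (9, -1, -8)
  hex 16: (8, 0, -8)
  hex 17: (7, 1, -8)
  hex 18: (6, 2, -8)
  hex 19: (5, 3, -8)
  hex 20: (4, 4, -8)
  hex 21: (3, 4, -7)
  hex 22: (2, 4, -6)
  hex 23: (1, 4, -5)
  hex 24: (0, 4, -4)
  hex 25: (-1, 4, -3)
  hex 26: (-1, 3, -2)
  hex 27: (-1, 2, -1)
  hex 28: (-1, 1, 0)
  hex 29: (-1, 0, 1)
Sorted: 30 hexes.

Answer: -1 -1 2
-1 0 1
-1 1 0
-1 2 -1
-1 3 -2
-1 4 -3
0 -2 2
0 4 -4
1 -3 2
1 4 -5
2 -4 2
2 4 -6
3 -5 2
3 4 -7
4 -6 2
4 4 -8
5 -6 1
5 3 -8
6 -6 0
6 2 -8
7 -6 -1
7 1 -8
8 -6 -2
8 0 -8
9 -6 -3
9 -5 -4
9 -4 -5
9 -3 -6
9 -2 -7
9 -1 -8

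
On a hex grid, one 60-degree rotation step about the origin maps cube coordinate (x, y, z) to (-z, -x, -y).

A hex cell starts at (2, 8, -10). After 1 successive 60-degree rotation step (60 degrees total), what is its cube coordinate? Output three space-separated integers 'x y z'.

Answer: 10 -2 -8

Derivation:
Start: (2, 8, -10)
Step 1: (2, 8, -10) -> (-(-10), -(2), -(8)) = (10, -2, -8)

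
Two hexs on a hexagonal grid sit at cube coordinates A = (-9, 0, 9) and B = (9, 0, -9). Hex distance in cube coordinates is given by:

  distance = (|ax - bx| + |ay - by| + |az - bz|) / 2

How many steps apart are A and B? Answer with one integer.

|ax - bx| = |-9 - 9| = 18
|ay - by| = |0 - 0| = 0
|az - bz| = |9 - (-9)| = 18
distance = (18 + 0 + 18) / 2 = 36 / 2 = 18

Answer: 18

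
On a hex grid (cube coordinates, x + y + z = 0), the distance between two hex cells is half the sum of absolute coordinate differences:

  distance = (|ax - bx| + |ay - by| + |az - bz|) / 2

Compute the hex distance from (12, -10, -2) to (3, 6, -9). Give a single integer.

|ax - bx| = |12 - 3| = 9
|ay - by| = |-10 - 6| = 16
|az - bz| = |-2 - (-9)| = 7
distance = (9 + 16 + 7) / 2 = 32 / 2 = 16

Answer: 16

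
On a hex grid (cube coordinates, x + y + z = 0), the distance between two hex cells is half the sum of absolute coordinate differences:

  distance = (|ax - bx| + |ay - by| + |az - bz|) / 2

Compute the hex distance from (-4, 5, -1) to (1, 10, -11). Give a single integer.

Answer: 10

Derivation:
|ax - bx| = |-4 - 1| = 5
|ay - by| = |5 - 10| = 5
|az - bz| = |-1 - (-11)| = 10
distance = (5 + 5 + 10) / 2 = 20 / 2 = 10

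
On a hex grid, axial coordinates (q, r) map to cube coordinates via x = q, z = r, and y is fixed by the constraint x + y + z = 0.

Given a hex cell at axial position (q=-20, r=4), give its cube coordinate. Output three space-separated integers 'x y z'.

x = q = -20
z = r = 4
y = -x - z = -(-20) - (4) = 16

Answer: -20 16 4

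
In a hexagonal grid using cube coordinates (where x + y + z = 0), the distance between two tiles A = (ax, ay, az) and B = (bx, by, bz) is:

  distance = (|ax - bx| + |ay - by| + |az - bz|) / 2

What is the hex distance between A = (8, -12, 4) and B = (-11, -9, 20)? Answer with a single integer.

|ax - bx| = |8 - (-11)| = 19
|ay - by| = |-12 - (-9)| = 3
|az - bz| = |4 - 20| = 16
distance = (19 + 3 + 16) / 2 = 38 / 2 = 19

Answer: 19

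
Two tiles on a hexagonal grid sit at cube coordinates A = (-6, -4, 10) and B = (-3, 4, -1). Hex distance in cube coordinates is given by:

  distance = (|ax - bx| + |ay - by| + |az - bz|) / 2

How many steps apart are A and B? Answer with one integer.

|ax - bx| = |-6 - (-3)| = 3
|ay - by| = |-4 - 4| = 8
|az - bz| = |10 - (-1)| = 11
distance = (3 + 8 + 11) / 2 = 22 / 2 = 11

Answer: 11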